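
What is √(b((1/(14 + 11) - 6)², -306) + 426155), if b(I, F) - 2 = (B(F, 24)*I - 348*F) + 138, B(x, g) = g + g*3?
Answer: √335120671/25 ≈ 732.25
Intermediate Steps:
B(x, g) = 4*g (B(x, g) = g + 3*g = 4*g)
b(I, F) = 140 - 348*F + 96*I (b(I, F) = 2 + (((4*24)*I - 348*F) + 138) = 2 + ((96*I - 348*F) + 138) = 2 + ((-348*F + 96*I) + 138) = 2 + (138 - 348*F + 96*I) = 140 - 348*F + 96*I)
√(b((1/(14 + 11) - 6)², -306) + 426155) = √((140 - 348*(-306) + 96*(1/(14 + 11) - 6)²) + 426155) = √((140 + 106488 + 96*(1/25 - 6)²) + 426155) = √((140 + 106488 + 96*(-149/25)²) + 426155) = √((140 + 106488 + 96*(22201/625)) + 426155) = √((140 + 106488 + 2131296/625) + 426155) = √(68773796/625 + 426155) = √(335120671/625) = √335120671/25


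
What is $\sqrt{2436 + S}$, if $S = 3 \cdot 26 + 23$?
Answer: $\sqrt{2537} \approx 50.369$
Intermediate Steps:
$S = 101$ ($S = 78 + 23 = 101$)
$\sqrt{2436 + S} = \sqrt{2436 + 101} = \sqrt{2537}$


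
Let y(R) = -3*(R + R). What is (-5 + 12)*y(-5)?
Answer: 210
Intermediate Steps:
y(R) = -6*R
(-5 + 12)*y(-5) = (-5 + 12)*(-6*(-5)) = 7*30 = 210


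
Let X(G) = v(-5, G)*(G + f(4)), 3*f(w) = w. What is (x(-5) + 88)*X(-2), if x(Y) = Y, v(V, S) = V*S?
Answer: -1660/3 ≈ -553.33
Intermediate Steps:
v(V, S) = S*V
f(w) = w/3
X(G) = -5*G*(4/3 + G) (X(G) = (G*(-5))*(G + (⅓)*4) = (-5*G)*(G + 4/3) = (-5*G)*(4/3 + G) = -5*G*(4/3 + G))
(x(-5) + 88)*X(-2) = (-5 + 88)*(-5/3*(-2)*(4 + 3*(-2))) = 83*(-5/3*(-2)*(4 - 6)) = 83*(-5/3*(-2)*(-2)) = 83*(-20/3) = -1660/3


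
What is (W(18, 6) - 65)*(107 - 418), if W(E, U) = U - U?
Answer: 20215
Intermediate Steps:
W(E, U) = 0
(W(18, 6) - 65)*(107 - 418) = (0 - 65)*(107 - 418) = -65*(-311) = 20215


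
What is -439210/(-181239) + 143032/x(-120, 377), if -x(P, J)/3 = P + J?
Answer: -2842705082/15526141 ≈ -183.09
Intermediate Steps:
x(P, J) = -3*J - 3*P (x(P, J) = -3*(P + J) = -3*(J + P) = -3*J - 3*P)
-439210/(-181239) + 143032/x(-120, 377) = -439210/(-181239) + 143032/(-3*377 - 3*(-120)) = -439210*(-1/181239) + 143032/(-1131 + 360) = 439210/181239 + 143032/(-771) = 439210/181239 + 143032*(-1/771) = 439210/181239 - 143032/771 = -2842705082/15526141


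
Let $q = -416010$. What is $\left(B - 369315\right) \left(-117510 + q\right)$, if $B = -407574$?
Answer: $414485819280$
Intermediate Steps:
$\left(B - 369315\right) \left(-117510 + q\right) = \left(-407574 - 369315\right) \left(-117510 - 416010\right) = \left(-776889\right) \left(-533520\right) = 414485819280$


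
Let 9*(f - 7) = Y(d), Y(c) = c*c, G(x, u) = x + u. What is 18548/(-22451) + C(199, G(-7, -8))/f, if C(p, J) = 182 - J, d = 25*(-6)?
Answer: -42076989/56284657 ≈ -0.74757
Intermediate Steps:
d = -150
G(x, u) = u + x
Y(c) = c²
f = 2507 (f = 7 + (⅑)*(-150)² = 7 + (⅑)*22500 = 7 + 2500 = 2507)
18548/(-22451) + C(199, G(-7, -8))/f = 18548/(-22451) + (182 - (-8 - 7))/2507 = 18548*(-1/22451) + (182 - 1*(-15))*(1/2507) = -18548/22451 + (182 + 15)*(1/2507) = -18548/22451 + 197*(1/2507) = -18548/22451 + 197/2507 = -42076989/56284657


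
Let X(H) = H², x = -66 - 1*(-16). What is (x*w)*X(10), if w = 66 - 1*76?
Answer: 50000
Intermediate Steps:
x = -50 (x = -66 + 16 = -50)
w = -10 (w = 66 - 76 = -10)
(x*w)*X(10) = -50*(-10)*10² = 500*100 = 50000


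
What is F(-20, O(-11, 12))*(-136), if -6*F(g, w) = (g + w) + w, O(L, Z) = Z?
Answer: 272/3 ≈ 90.667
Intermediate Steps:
F(g, w) = -w/3 - g/6 (F(g, w) = -((g + w) + w)/6 = -(g + 2*w)/6 = -w/3 - g/6)
F(-20, O(-11, 12))*(-136) = (-1/3*12 - 1/6*(-20))*(-136) = (-4 + 10/3)*(-136) = -2/3*(-136) = 272/3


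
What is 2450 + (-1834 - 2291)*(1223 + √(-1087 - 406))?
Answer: -5042425 - 4125*I*√1493 ≈ -5.0424e+6 - 1.5939e+5*I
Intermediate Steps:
2450 + (-1834 - 2291)*(1223 + √(-1087 - 406)) = 2450 - 4125*(1223 + √(-1493)) = 2450 - 4125*(1223 + I*√1493) = 2450 + (-5044875 - 4125*I*√1493) = -5042425 - 4125*I*√1493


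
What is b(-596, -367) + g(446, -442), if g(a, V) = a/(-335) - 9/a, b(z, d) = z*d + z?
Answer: 32591497829/149410 ≈ 2.1813e+5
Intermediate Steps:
b(z, d) = z + d*z (b(z, d) = d*z + z = z + d*z)
g(a, V) = -9/a - a/335 (g(a, V) = a*(-1/335) - 9/a = -a/335 - 9/a = -9/a - a/335)
b(-596, -367) + g(446, -442) = -596*(1 - 367) + (-9/446 - 1/335*446) = -596*(-366) + (-9*1/446 - 446/335) = 218136 + (-9/446 - 446/335) = 218136 - 201931/149410 = 32591497829/149410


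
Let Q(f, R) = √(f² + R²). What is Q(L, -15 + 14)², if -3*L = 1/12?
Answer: 1297/1296 ≈ 1.0008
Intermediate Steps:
L = -1/36 (L = -⅓/12 = -⅓*1/12 = -1/36 ≈ -0.027778)
Q(f, R) = √(R² + f²)
Q(L, -15 + 14)² = (√((-15 + 14)² + (-1/36)²))² = (√((-1)² + 1/1296))² = (√(1 + 1/1296))² = (√(1297/1296))² = (√1297/36)² = 1297/1296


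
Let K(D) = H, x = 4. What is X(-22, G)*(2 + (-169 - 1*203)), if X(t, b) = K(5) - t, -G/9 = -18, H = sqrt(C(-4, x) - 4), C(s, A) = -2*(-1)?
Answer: -8140 - 370*I*sqrt(2) ≈ -8140.0 - 523.26*I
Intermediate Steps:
C(s, A) = 2
H = I*sqrt(2) (H = sqrt(2 - 4) = sqrt(-2) = I*sqrt(2) ≈ 1.4142*I)
K(D) = I*sqrt(2)
G = 162 (G = -9*(-18) = 162)
X(t, b) = -t + I*sqrt(2) (X(t, b) = I*sqrt(2) - t = -t + I*sqrt(2))
X(-22, G)*(2 + (-169 - 1*203)) = (-1*(-22) + I*sqrt(2))*(2 + (-169 - 1*203)) = (22 + I*sqrt(2))*(2 + (-169 - 203)) = (22 + I*sqrt(2))*(2 - 372) = (22 + I*sqrt(2))*(-370) = -8140 - 370*I*sqrt(2)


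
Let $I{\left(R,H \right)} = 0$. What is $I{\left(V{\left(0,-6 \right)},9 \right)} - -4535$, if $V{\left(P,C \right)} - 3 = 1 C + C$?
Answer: $4535$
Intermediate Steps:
$V{\left(P,C \right)} = 3 + 2 C$ ($V{\left(P,C \right)} = 3 + \left(1 C + C\right) = 3 + \left(C + C\right) = 3 + 2 C$)
$I{\left(V{\left(0,-6 \right)},9 \right)} - -4535 = 0 - -4535 = 0 + 4535 = 4535$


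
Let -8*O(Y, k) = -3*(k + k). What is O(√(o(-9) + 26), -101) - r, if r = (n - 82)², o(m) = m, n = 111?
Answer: -3667/4 ≈ -916.75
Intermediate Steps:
O(Y, k) = 3*k/4 (O(Y, k) = -(-3)*(k + k)/8 = -(-3)*2*k/8 = -(-3)*k/4 = 3*k/4)
r = 841 (r = (111 - 82)² = 29² = 841)
O(√(o(-9) + 26), -101) - r = (¾)*(-101) - 1*841 = -303/4 - 841 = -3667/4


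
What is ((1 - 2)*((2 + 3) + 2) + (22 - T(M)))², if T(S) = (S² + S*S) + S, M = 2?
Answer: 25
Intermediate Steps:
T(S) = S + 2*S² (T(S) = (S² + S²) + S = 2*S² + S = S + 2*S²)
((1 - 2)*((2 + 3) + 2) + (22 - T(M)))² = ((1 - 2)*((2 + 3) + 2) + (22 - 2*(1 + 2*2)))² = (-(5 + 2) + (22 - 2*(1 + 4)))² = (-1*7 + (22 - 2*5))² = (-7 + (22 - 1*10))² = (-7 + (22 - 10))² = (-7 + 12)² = 5² = 25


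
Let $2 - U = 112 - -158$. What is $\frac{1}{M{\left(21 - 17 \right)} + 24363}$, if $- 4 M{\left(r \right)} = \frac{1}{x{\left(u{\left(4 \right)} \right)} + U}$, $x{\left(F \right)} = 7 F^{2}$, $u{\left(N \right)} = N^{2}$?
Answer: $\frac{6096}{148516847} \approx 4.1046 \cdot 10^{-5}$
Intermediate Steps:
$U = -268$ ($U = 2 - \left(112 - -158\right) = 2 - \left(112 + 158\right) = 2 - 270 = -268$)
$M{\left(r \right)} = - \frac{1}{6096}$ ($M{\left(r \right)} = - \frac{1}{4 \left(7 \left(4^{2}\right)^{2} - 268\right)} = - \frac{1}{4 \left(7 \cdot 16^{2} - 268\right)} = - \frac{1}{4 \left(7 \cdot 256 - 268\right)} = - \frac{1}{4 \left(1792 - 268\right)} = - \frac{1}{4 \cdot 1524} = \left(- \frac{1}{4}\right) \frac{1}{1524} = - \frac{1}{6096}$)
$\frac{1}{M{\left(21 - 17 \right)} + 24363} = \frac{1}{- \frac{1}{6096} + 24363} = \frac{1}{\frac{148516847}{6096}} = \frac{6096}{148516847}$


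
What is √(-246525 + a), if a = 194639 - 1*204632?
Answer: 3*I*√28502 ≈ 506.48*I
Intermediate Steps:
a = -9993 (a = 194639 - 204632 = -9993)
√(-246525 + a) = √(-246525 - 9993) = √(-256518) = 3*I*√28502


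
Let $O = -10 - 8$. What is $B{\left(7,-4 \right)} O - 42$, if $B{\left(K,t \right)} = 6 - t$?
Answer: $-222$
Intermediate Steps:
$O = -18$ ($O = -10 - 8 = -18$)
$B{\left(7,-4 \right)} O - 42 = \left(6 - -4\right) \left(-18\right) - 42 = \left(6 + 4\right) \left(-18\right) - 42 = 10 \left(-18\right) - 42 = -180 - 42 = -222$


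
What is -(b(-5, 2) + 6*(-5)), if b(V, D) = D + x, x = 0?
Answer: 28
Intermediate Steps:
b(V, D) = D (b(V, D) = D + 0 = D)
-(b(-5, 2) + 6*(-5)) = -(2 + 6*(-5)) = -(2 - 30) = -1*(-28) = 28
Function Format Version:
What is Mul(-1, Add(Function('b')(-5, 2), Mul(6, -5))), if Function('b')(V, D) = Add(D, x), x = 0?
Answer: 28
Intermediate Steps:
Function('b')(V, D) = D (Function('b')(V, D) = Add(D, 0) = D)
Mul(-1, Add(Function('b')(-5, 2), Mul(6, -5))) = Mul(-1, Add(2, Mul(6, -5))) = Mul(-1, Add(2, -30)) = Mul(-1, -28) = 28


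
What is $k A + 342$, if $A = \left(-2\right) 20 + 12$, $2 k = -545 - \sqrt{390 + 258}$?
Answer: $7972 + 252 \sqrt{2} \approx 8328.4$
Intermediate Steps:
$k = - \frac{545}{2} - 9 \sqrt{2}$ ($k = \frac{-545 - \sqrt{390 + 258}}{2} = \frac{-545 - \sqrt{648}}{2} = \frac{-545 - 18 \sqrt{2}}{2} = - \frac{545}{2} - 9 \sqrt{2} \approx -285.23$)
$A = -28$ ($A = -40 + 12 = -28$)
$k A + 342 = \left(- \frac{545}{2} - 9 \sqrt{2}\right) \left(-28\right) + 342 = \left(7630 + 252 \sqrt{2}\right) + 342 = 7972 + 252 \sqrt{2}$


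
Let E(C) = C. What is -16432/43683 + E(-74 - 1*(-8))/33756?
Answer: -92926945/245760558 ≈ -0.37812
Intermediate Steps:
-16432/43683 + E(-74 - 1*(-8))/33756 = -16432/43683 + (-74 - 1*(-8))/33756 = -16432*1/43683 + (-74 + 8)*(1/33756) = -16432/43683 - 66*1/33756 = -16432/43683 - 11/5626 = -92926945/245760558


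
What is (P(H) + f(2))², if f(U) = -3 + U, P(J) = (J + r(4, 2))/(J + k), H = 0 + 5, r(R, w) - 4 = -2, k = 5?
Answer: 9/100 ≈ 0.090000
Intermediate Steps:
r(R, w) = 2 (r(R, w) = 4 - 2 = 2)
H = 5
P(J) = (2 + J)/(5 + J) (P(J) = (J + 2)/(J + 5) = (2 + J)/(5 + J))
(P(H) + f(2))² = ((2 + 5)/(5 + 5) + (-3 + 2))² = (7/10 - 1)² = (-3/10)² = 9/100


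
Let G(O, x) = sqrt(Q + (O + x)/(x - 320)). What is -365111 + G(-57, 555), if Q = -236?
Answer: -365111 + I*sqrt(12916070)/235 ≈ -3.6511e+5 + 15.293*I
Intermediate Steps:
G(O, x) = sqrt(-236 + (O + x)/(-320 + x)) (G(O, x) = sqrt(-236 + (O + x)/(x - 320)) = sqrt(-236 + (O + x)/(-320 + x)))
-365111 + G(-57, 555) = -365111 + sqrt((75520 - 57 - 235*555)/(-320 + 555)) = -365111 + sqrt((75520 - 57 - 130425)/235) = -365111 + sqrt((1/235)*(-54962)) = -365111 + sqrt(-54962/235) = -365111 + I*sqrt(12916070)/235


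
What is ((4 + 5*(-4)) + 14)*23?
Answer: -46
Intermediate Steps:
((4 + 5*(-4)) + 14)*23 = ((4 - 20) + 14)*23 = (-16 + 14)*23 = -2*23 = -46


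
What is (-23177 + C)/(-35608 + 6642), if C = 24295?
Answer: -559/14483 ≈ -0.038597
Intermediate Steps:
(-23177 + C)/(-35608 + 6642) = (-23177 + 24295)/(-35608 + 6642) = 1118/(-28966) = 1118*(-1/28966) = -559/14483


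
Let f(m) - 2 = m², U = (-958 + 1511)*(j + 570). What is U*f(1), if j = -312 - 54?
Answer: 338436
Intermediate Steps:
j = -366
U = 112812 (U = (-958 + 1511)*(-366 + 570) = 553*204 = 112812)
f(m) = 2 + m²
U*f(1) = 112812*(2 + 1²) = 112812*(2 + 1) = 112812*3 = 338436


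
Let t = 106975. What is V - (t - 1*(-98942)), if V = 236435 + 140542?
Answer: 171060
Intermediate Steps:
V = 376977
V - (t - 1*(-98942)) = 376977 - (106975 - 1*(-98942)) = 376977 - (106975 + 98942) = 376977 - 1*205917 = 376977 - 205917 = 171060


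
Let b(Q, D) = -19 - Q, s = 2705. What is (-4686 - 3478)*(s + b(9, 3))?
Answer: -21855028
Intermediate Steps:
(-4686 - 3478)*(s + b(9, 3)) = (-4686 - 3478)*(2705 + (-19 - 1*9)) = -8164*(2705 + (-19 - 9)) = -8164*(2705 - 28) = -8164*2677 = -21855028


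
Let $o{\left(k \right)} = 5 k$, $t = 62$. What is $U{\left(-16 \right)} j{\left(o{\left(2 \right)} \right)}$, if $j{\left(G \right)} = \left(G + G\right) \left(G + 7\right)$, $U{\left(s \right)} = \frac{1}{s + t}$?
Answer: $\frac{170}{23} \approx 7.3913$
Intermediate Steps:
$U{\left(s \right)} = \frac{1}{62 + s}$ ($U{\left(s \right)} = \frac{1}{s + 62} = \frac{1}{62 + s}$)
$j{\left(G \right)} = 2 G \left(7 + G\right)$
$U{\left(-16 \right)} j{\left(o{\left(2 \right)} \right)} = \frac{2 \cdot 5 \cdot 2 \left(7 + 5 \cdot 2\right)}{62 - 16} = \frac{2 \cdot 10 \left(7 + 10\right)}{46} = \frac{2 \cdot 10 \cdot 17}{46} = \frac{1}{46} \cdot 340 = \frac{170}{23}$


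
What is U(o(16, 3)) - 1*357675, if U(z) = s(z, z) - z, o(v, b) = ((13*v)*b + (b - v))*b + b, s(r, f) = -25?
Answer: -359536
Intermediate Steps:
o(v, b) = b + b*(b - v + 13*b*v) (o(v, b) = (13*b*v + (b - v))*b + b = (b - v + 13*b*v)*b + b = b*(b - v + 13*b*v) + b = b + b*(b - v + 13*b*v))
U(z) = -25 - z
U(o(16, 3)) - 1*357675 = (-25 - 3*(1 + 3 - 1*16 + 13*3*16)) - 1*357675 = (-25 - 3*(1 + 3 - 16 + 624)) - 357675 = (-25 - 3*612) - 357675 = (-25 - 1*1836) - 357675 = (-25 - 1836) - 357675 = -1861 - 357675 = -359536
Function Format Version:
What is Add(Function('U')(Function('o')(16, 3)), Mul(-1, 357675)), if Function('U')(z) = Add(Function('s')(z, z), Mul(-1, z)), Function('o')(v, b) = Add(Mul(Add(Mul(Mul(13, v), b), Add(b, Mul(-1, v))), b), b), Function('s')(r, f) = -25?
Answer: -359536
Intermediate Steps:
Function('o')(v, b) = Add(b, Mul(b, Add(b, Mul(-1, v), Mul(13, b, v)))) (Function('o')(v, b) = Add(Mul(Add(Mul(13, b, v), Add(b, Mul(-1, v))), b), b) = Add(Mul(Add(b, Mul(-1, v), Mul(13, b, v)), b), b) = Add(Mul(b, Add(b, Mul(-1, v), Mul(13, b, v))), b) = Add(b, Mul(b, Add(b, Mul(-1, v), Mul(13, b, v)))))
Function('U')(z) = Add(-25, Mul(-1, z))
Add(Function('U')(Function('o')(16, 3)), Mul(-1, 357675)) = Add(Add(-25, Mul(-1, Mul(3, Add(1, 3, Mul(-1, 16), Mul(13, 3, 16))))), Mul(-1, 357675)) = Add(Add(-25, Mul(-1, Mul(3, Add(1, 3, -16, 624)))), -357675) = Add(Add(-25, Mul(-1, Mul(3, 612))), -357675) = Add(Add(-25, Mul(-1, 1836)), -357675) = Add(Add(-25, -1836), -357675) = Add(-1861, -357675) = -359536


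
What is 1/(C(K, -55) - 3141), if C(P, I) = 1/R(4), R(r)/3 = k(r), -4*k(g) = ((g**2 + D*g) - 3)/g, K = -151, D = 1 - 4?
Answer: -3/9439 ≈ -0.00031783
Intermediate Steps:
D = -3
k(g) = -(-3 + g**2 - 3*g)/(4*g) (k(g) = -((g**2 - 3*g) - 3)/(4*g) = -(-3 + g**2 - 3*g)/(4*g))
R(r) = 3*(3 - r*(-3 + r))/(4*r) (R(r) = 3*((3 - r*(-3 + r))/(4*r)) = 3*(3 - r*(-3 + r))/(4*r))
C(P, I) = -16/3 (C(P, I) = 1/((3/4)*(3 - 1*4*(-3 + 4))/4) = 1/((3/4)*(1/4)*(3 - 1*4*1)) = 1/((3/4)*(1/4)*(3 - 4)) = 1/((3/4)*(1/4)*(-1)) = 1/(-3/16) = -16/3)
1/(C(K, -55) - 3141) = 1/(-16/3 - 3141) = 1/(-9439/3) = -3/9439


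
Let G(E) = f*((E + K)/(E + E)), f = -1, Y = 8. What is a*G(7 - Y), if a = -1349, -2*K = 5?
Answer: 9443/4 ≈ 2360.8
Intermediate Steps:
K = -5/2 (K = -½*5 = -5/2 ≈ -2.5000)
G(E) = -(-5/2 + E)/(2*E) (G(E) = -(E - 5/2)/(E + E) = -(-5/2 + E)/(2*E))
a*G(7 - Y) = -1349*(5 - 2*(7 - 1*8))/(4*(7 - 1*8)) = -1349*(5 - 2*(7 - 8))/(4*(7 - 8)) = -1349*(5 - 2*(-1))/(4*(-1)) = -1349*(-1)*(5 + 2)/4 = -1349*(-1)*7/4 = -1349*(-7/4) = 9443/4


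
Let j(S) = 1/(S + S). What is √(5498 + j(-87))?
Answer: √166457274/174 ≈ 74.148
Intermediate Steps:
j(S) = 1/(2*S)
√(5498 + j(-87)) = √(5498 + (½)/(-87)) = √(5498 + (½)*(-1/87)) = √(5498 - 1/174) = √(956651/174) = √166457274/174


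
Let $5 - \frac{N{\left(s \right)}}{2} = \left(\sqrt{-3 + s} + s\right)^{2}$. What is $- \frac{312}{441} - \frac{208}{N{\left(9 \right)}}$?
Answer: $\frac{189124}{175665} - \frac{468 \sqrt{6}}{1195} \approx 0.11732$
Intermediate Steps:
$N{\left(s \right)} = 10 - 2 \left(s + \sqrt{-3 + s}\right)^{2}$ ($N{\left(s \right)} = 10 - 2 \left(\sqrt{-3 + s} + s\right)^{2} = 10 - 2 \left(s + \sqrt{-3 + s}\right)^{2}$)
$- \frac{312}{441} - \frac{208}{N{\left(9 \right)}} = - \frac{312}{441} - \frac{208}{10 - 2 \left(9 + \sqrt{-3 + 9}\right)^{2}} = \left(-312\right) \frac{1}{441} - \frac{208}{10 - 2 \left(9 + \sqrt{6}\right)^{2}} = - \frac{104}{147} - \frac{208}{10 - 2 \left(9 + \sqrt{6}\right)^{2}}$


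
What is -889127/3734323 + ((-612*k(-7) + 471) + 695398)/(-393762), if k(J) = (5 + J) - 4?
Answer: -2962416471517/1470434493126 ≈ -2.0147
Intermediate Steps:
k(J) = 1 + J
-889127/3734323 + ((-612*k(-7) + 471) + 695398)/(-393762) = -889127/3734323 + ((-612*(1 - 7) + 471) + 695398)/(-393762) = -889127*1/3734323 + ((-612*(-6) + 471) + 695398)*(-1/393762) = -889127/3734323 + ((3672 + 471) + 695398)*(-1/393762) = -889127/3734323 + (4143 + 695398)*(-1/393762) = -889127/3734323 + 699541*(-1/393762) = -889127/3734323 - 699541/393762 = -2962416471517/1470434493126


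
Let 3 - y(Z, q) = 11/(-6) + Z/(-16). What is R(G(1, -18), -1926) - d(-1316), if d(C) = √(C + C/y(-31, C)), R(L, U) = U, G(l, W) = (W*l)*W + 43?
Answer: -1926 - 2*I*√8551697/139 ≈ -1926.0 - 42.077*I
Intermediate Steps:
G(l, W) = 43 + l*W² (G(l, W) = l*W² + 43 = 43 + l*W²)
y(Z, q) = 29/6 + Z/16 (y(Z, q) = 3 - (11/(-6) + Z/(-16)) = 3 - (11*(-⅙) + Z*(-1/16)) = 3 - (-11/6 - Z/16) = 3 + (11/6 + Z/16) = 29/6 + Z/16)
d(C) = √25993*√C/139 (d(C) = √(C + C/(29/6 + (1/16)*(-31))) = √(C + C/(29/6 - 31/16)) = √(C + C/(139/48)) = √(C + C*(48/139)) = √(C + 48*C/139) = √(187*C/139) = √25993*√C/139)
R(G(1, -18), -1926) - d(-1316) = -1926 - √25993*√(-1316)/139 = -1926 - √25993*2*I*√329/139 = -1926 - 2*I*√8551697/139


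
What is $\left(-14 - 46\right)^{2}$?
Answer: $3600$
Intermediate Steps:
$\left(-14 - 46\right)^{2} = \left(-60\right)^{2} = 3600$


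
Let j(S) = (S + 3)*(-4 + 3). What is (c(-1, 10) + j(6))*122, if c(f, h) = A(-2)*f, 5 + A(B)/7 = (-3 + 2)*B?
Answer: 1464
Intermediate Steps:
j(S) = -3 - S (j(S) = (3 + S)*(-1) = -3 - S)
A(B) = -35 - 7*B (A(B) = -35 + 7*((-3 + 2)*B) = -35 + 7*(-B) = -35 - 7*B)
c(f, h) = -21*f (c(f, h) = (-35 - 7*(-2))*f = (-35 + 14)*f = -21*f)
(c(-1, 10) + j(6))*122 = (-21*(-1) + (-3 - 1*6))*122 = (21 + (-3 - 6))*122 = (21 - 9)*122 = 12*122 = 1464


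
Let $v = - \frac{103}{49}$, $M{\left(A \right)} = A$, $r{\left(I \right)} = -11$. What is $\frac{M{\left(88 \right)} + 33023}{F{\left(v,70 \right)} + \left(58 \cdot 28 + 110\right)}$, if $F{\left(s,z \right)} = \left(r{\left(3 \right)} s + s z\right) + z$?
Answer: $\frac{1622439}{82319} \approx 19.709$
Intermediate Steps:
$v = - \frac{103}{49}$ ($v = \left(-103\right) \frac{1}{49} = - \frac{103}{49} \approx -2.102$)
$F{\left(s,z \right)} = z - 11 s + s z$ ($F{\left(s,z \right)} = \left(- 11 s + s z\right) + z = z - 11 s + s z$)
$\frac{M{\left(88 \right)} + 33023}{F{\left(v,70 \right)} + \left(58 \cdot 28 + 110\right)} = \frac{88 + 33023}{\left(70 - - \frac{1133}{49} - \frac{1030}{7}\right) + \left(58 \cdot 28 + 110\right)} = \frac{33111}{\left(70 + \frac{1133}{49} - \frac{1030}{7}\right) + \left(1624 + 110\right)} = \frac{33111}{- \frac{2647}{49} + 1734} = \frac{33111}{\frac{82319}{49}} = 33111 \cdot \frac{49}{82319} = \frac{1622439}{82319}$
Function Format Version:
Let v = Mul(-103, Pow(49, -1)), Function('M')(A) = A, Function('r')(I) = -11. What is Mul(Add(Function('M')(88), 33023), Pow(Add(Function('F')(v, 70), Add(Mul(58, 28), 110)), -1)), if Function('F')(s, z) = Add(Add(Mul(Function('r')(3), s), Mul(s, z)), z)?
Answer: Rational(1622439, 82319) ≈ 19.709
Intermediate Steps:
v = Rational(-103, 49) (v = Mul(-103, Rational(1, 49)) = Rational(-103, 49) ≈ -2.1020)
Function('F')(s, z) = Add(z, Mul(-11, s), Mul(s, z)) (Function('F')(s, z) = Add(Add(Mul(-11, s), Mul(s, z)), z) = Add(z, Mul(-11, s), Mul(s, z)))
Mul(Add(Function('M')(88), 33023), Pow(Add(Function('F')(v, 70), Add(Mul(58, 28), 110)), -1)) = Mul(Add(88, 33023), Pow(Add(Add(70, Mul(-11, Rational(-103, 49)), Mul(Rational(-103, 49), 70)), Add(Mul(58, 28), 110)), -1)) = Mul(33111, Pow(Add(Add(70, Rational(1133, 49), Rational(-1030, 7)), Add(1624, 110)), -1)) = Mul(33111, Pow(Add(Rational(-2647, 49), 1734), -1)) = Mul(33111, Pow(Rational(82319, 49), -1)) = Mul(33111, Rational(49, 82319)) = Rational(1622439, 82319)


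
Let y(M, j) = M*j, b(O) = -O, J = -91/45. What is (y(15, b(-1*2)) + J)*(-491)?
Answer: -618169/45 ≈ -13737.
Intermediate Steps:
J = -91/45 (J = -91*1/45 = -91/45 ≈ -2.0222)
(y(15, b(-1*2)) + J)*(-491) = (15*(-(-1)*2) - 91/45)*(-491) = (15*(-1*(-2)) - 91/45)*(-491) = (15*2 - 91/45)*(-491) = (30 - 91/45)*(-491) = (1259/45)*(-491) = -618169/45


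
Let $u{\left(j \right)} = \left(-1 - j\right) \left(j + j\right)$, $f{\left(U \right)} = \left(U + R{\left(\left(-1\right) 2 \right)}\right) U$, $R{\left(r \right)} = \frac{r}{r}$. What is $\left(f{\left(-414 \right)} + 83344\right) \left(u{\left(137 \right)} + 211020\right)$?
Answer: $44051297808$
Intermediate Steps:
$R{\left(r \right)} = 1$
$f{\left(U \right)} = U \left(1 + U\right)$ ($f{\left(U \right)} = \left(U + 1\right) U = \left(1 + U\right) U = U \left(1 + U\right)$)
$u{\left(j \right)} = 2 j \left(-1 - j\right)$ ($u{\left(j \right)} = \left(-1 - j\right) 2 j = 2 j \left(-1 - j\right)$)
$\left(f{\left(-414 \right)} + 83344\right) \left(u{\left(137 \right)} + 211020\right) = \left(- 414 \left(1 - 414\right) + 83344\right) \left(\left(-2\right) 137 \left(1 + 137\right) + 211020\right) = \left(\left(-414\right) \left(-413\right) + 83344\right) \left(\left(-2\right) 137 \cdot 138 + 211020\right) = \left(170982 + 83344\right) \left(-37812 + 211020\right) = 254326 \cdot 173208 = 44051297808$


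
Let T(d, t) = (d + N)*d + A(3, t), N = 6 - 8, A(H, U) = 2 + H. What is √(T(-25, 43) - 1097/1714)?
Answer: √1995821022/1714 ≈ 26.065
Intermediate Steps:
N = -2
T(d, t) = 5 + d*(-2 + d) (T(d, t) = (d - 2)*d + (2 + 3) = (-2 + d)*d + 5 = d*(-2 + d) + 5 = 5 + d*(-2 + d))
√(T(-25, 43) - 1097/1714) = √((5 + (-25)² - 2*(-25)) - 1097/1714) = √((5 + 625 + 50) - 1097*1/1714) = √(680 - 1097/1714) = √(1164423/1714) = √1995821022/1714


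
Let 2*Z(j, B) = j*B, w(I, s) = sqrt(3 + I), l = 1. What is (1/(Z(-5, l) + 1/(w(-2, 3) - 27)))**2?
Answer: 169/1089 ≈ 0.15519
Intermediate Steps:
Z(j, B) = B*j/2 (Z(j, B) = (j*B)/2 = (B*j)/2 = B*j/2)
(1/(Z(-5, l) + 1/(w(-2, 3) - 27)))**2 = (1/((1/2)*1*(-5) + 1/(sqrt(3 - 2) - 27)))**2 = (1/(-5/2 + 1/(sqrt(1) - 27)))**2 = (1/(-5/2 + 1/(1 - 27)))**2 = (1/(-5/2 + 1/(-26)))**2 = (1/(-5/2 - 1/26))**2 = (1/(-33/13))**2 = (-13/33)**2 = 169/1089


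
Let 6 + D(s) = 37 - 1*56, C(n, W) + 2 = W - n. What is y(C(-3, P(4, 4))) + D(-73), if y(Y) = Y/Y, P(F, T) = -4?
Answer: -24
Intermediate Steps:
C(n, W) = -2 + W - n (C(n, W) = -2 + (W - n) = -2 + W - n)
D(s) = -25 (D(s) = -6 + (37 - 1*56) = -6 + (37 - 56) = -6 - 19 = -25)
y(Y) = 1
y(C(-3, P(4, 4))) + D(-73) = 1 - 25 = -24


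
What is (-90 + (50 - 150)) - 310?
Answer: -500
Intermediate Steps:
(-90 + (50 - 150)) - 310 = (-90 - 100) - 310 = -190 - 310 = -500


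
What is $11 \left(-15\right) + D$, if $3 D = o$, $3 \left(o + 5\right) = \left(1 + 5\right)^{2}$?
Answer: $- \frac{488}{3} \approx -162.67$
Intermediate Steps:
$o = 7$ ($o = -5 + \frac{\left(1 + 5\right)^{2}}{3} = -5 + \frac{6^{2}}{3} = -5 + \frac{1}{3} \cdot 36 = -5 + 12 = 7$)
$D = \frac{7}{3}$ ($D = \frac{1}{3} \cdot 7 = \frac{7}{3} \approx 2.3333$)
$11 \left(-15\right) + D = 11 \left(-15\right) + \frac{7}{3} = -165 + \frac{7}{3} = - \frac{488}{3}$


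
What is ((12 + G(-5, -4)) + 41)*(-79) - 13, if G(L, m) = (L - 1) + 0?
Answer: -3726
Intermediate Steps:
G(L, m) = -1 + L (G(L, m) = (-1 + L) + 0 = -1 + L)
((12 + G(-5, -4)) + 41)*(-79) - 13 = ((12 + (-1 - 5)) + 41)*(-79) - 13 = ((12 - 6) + 41)*(-79) - 13 = (6 + 41)*(-79) - 13 = 47*(-79) - 13 = -3713 - 13 = -3726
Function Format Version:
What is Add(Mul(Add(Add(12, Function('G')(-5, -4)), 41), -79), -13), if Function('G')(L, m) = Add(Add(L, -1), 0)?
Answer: -3726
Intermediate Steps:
Function('G')(L, m) = Add(-1, L) (Function('G')(L, m) = Add(Add(-1, L), 0) = Add(-1, L))
Add(Mul(Add(Add(12, Function('G')(-5, -4)), 41), -79), -13) = Add(Mul(Add(Add(12, Add(-1, -5)), 41), -79), -13) = Add(Mul(Add(Add(12, -6), 41), -79), -13) = Add(Mul(Add(6, 41), -79), -13) = Add(Mul(47, -79), -13) = Add(-3713, -13) = -3726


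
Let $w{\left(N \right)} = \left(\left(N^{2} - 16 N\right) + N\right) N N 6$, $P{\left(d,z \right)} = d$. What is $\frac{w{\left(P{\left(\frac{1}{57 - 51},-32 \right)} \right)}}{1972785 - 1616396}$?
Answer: $- \frac{89}{76980024} \approx -1.1561 \cdot 10^{-6}$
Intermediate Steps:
$w{\left(N \right)} = 6 N^{2} \left(N^{2} - 15 N\right)$ ($w{\left(N \right)} = \left(N^{2} - 15 N\right) N^{2} \cdot 6 = \left(N^{2} - 15 N\right) 6 N^{2} = 6 N^{2} \left(N^{2} - 15 N\right)$)
$\frac{w{\left(P{\left(\frac{1}{57 - 51},-32 \right)} \right)}}{1972785 - 1616396} = \frac{6 \left(\frac{1}{57 - 51}\right)^{3} \left(-15 + \frac{1}{57 - 51}\right)}{1972785 - 1616396} = \frac{6 \left(\frac{1}{6}\right)^{3} \left(-15 + \frac{1}{6}\right)}{356389} = \frac{6 \left(-15 + \frac{1}{6}\right)}{216} \cdot \frac{1}{356389} = 6 \cdot \frac{1}{216} \left(- \frac{89}{6}\right) \frac{1}{356389} = \left(- \frac{89}{216}\right) \frac{1}{356389} = - \frac{89}{76980024}$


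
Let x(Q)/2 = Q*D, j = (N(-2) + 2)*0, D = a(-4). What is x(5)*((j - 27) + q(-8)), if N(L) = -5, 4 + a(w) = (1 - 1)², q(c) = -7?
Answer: 1360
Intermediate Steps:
a(w) = -4 (a(w) = -4 + (1 - 1)² = -4 + 0² = -4 + 0 = -4)
D = -4
j = 0 (j = (-5 + 2)*0 = -3*0 = 0)
x(Q) = -8*Q (x(Q) = 2*(Q*(-4)) = 2*(-4*Q) = -8*Q)
x(5)*((j - 27) + q(-8)) = (-8*5)*((0 - 27) - 7) = -40*(-27 - 7) = -40*(-34) = 1360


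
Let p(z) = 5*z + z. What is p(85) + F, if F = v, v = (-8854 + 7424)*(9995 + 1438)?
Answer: -16348680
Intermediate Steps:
p(z) = 6*z
v = -16349190 (v = -1430*11433 = -16349190)
F = -16349190
p(85) + F = 6*85 - 16349190 = 510 - 16349190 = -16348680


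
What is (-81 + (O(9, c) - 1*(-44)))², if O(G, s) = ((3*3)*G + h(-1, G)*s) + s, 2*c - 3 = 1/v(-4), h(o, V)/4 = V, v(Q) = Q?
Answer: 576081/64 ≈ 9001.3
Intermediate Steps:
h(o, V) = 4*V
c = 11/8 (c = 3/2 + (½)/(-4) = 3/2 + (½)*(-¼) = 3/2 - ⅛ = 11/8 ≈ 1.3750)
O(G, s) = s + 9*G + 4*G*s (O(G, s) = ((3*3)*G + (4*G)*s) + s = (9*G + 4*G*s) + s = s + 9*G + 4*G*s)
(-81 + (O(9, c) - 1*(-44)))² = (-81 + ((11/8 + 9*9 + 4*9*(11/8)) - 1*(-44)))² = (-81 + ((11/8 + 81 + 99/2) + 44))² = (-81 + (1055/8 + 44))² = (-81 + 1407/8)² = (759/8)² = 576081/64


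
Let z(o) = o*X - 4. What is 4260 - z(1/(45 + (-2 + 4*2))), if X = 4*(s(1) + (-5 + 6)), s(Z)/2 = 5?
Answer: 217420/51 ≈ 4263.1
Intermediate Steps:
s(Z) = 10 (s(Z) = 2*5 = 10)
X = 44 (X = 4*(10 + (-5 + 6)) = 4*(10 + 1) = 4*11 = 44)
z(o) = -4 + 44*o (z(o) = o*44 - 4 = 44*o - 4 = -4 + 44*o)
4260 - z(1/(45 + (-2 + 4*2))) = 4260 - (-4 + 44/(45 + (-2 + 4*2))) = 4260 - (-4 + 44/(45 + (-2 + 8))) = 4260 - (-4 + 44/(45 + 6)) = 4260 - (-4 + 44/51) = 4260 - 1*(-160/51) = 4260 + 160/51 = 217420/51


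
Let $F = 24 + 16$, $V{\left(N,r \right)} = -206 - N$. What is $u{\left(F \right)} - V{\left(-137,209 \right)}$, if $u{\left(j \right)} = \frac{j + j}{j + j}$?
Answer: $70$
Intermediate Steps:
$F = 40$
$u{\left(j \right)} = 1$ ($u{\left(j \right)} = \frac{2 j}{2 j} = 2 j \frac{1}{2 j} = 1$)
$u{\left(F \right)} - V{\left(-137,209 \right)} = 1 - \left(-206 - -137\right) = 1 - \left(-206 + 137\right) = 1 - -69 = 1 + 69 = 70$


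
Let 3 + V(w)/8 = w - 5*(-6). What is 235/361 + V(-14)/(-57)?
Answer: -1271/1083 ≈ -1.1736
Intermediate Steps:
V(w) = 216 + 8*w (V(w) = -24 + 8*(w - 5*(-6)) = -24 + 8*(w + 30) = -24 + 8*(30 + w) = -24 + (240 + 8*w) = 216 + 8*w)
235/361 + V(-14)/(-57) = 235/361 + (216 + 8*(-14))/(-57) = 235*(1/361) + (216 - 112)*(-1/57) = 235/361 + 104*(-1/57) = 235/361 - 104/57 = -1271/1083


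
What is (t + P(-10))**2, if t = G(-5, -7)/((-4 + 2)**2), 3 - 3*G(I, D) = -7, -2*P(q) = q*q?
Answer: 87025/36 ≈ 2417.4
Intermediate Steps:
P(q) = -q**2/2 (P(q) = -q*q/2 = -q**2/2)
G(I, D) = 10/3 (G(I, D) = 1 - 1/3*(-7) = 1 + 7/3 = 10/3)
t = 5/6 (t = 10/(3*((-4 + 2)**2)) = 10/(3*((-2)**2)) = (10/3)/4 = (10/3)*(1/4) = 5/6 ≈ 0.83333)
(t + P(-10))**2 = (5/6 - 1/2*(-10)**2)**2 = (5/6 - 1/2*100)**2 = (5/6 - 50)**2 = (-295/6)**2 = 87025/36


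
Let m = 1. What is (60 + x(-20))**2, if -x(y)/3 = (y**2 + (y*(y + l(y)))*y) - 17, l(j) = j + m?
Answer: 2089495521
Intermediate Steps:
l(j) = 1 + j (l(j) = j + 1 = 1 + j)
x(y) = 51 - 3*y**2 - 3*y**2*(1 + 2*y) (x(y) = -3*((y**2 + (y*(y + (1 + y)))*y) - 17) = -3*((y**2 + (y*(1 + 2*y))*y) - 17) = -3*((y**2 + y**2*(1 + 2*y)) - 17) = -3*(-17 + y**2 + y**2*(1 + 2*y)) = 51 - 3*y**2 - 3*y**2*(1 + 2*y))
(60 + x(-20))**2 = (60 + (51 - 6*(-20)**2 - 6*(-20)**3))**2 = (60 + (51 - 6*400 - 6*(-8000)))**2 = (60 + (51 - 2400 + 48000))**2 = (60 + 45651)**2 = 45711**2 = 2089495521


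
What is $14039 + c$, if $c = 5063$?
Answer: $19102$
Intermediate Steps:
$14039 + c = 14039 + 5063 = 19102$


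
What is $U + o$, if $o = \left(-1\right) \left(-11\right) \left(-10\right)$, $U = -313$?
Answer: $-423$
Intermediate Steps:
$o = -110$ ($o = 11 \left(-10\right) = -110$)
$U + o = -313 - 110 = -423$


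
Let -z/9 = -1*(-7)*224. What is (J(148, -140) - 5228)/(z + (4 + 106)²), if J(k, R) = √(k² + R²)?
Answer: 1307/503 - √2594/503 ≈ 2.4972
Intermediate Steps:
J(k, R) = √(R² + k²)
z = -14112 (z = -9*(-1*(-7))*224 = -63*224 = -9*1568 = -14112)
(J(148, -140) - 5228)/(z + (4 + 106)²) = (√((-140)² + 148²) - 5228)/(-14112 + (4 + 106)²) = (√(19600 + 21904) - 5228)/(-14112 + 110²) = (√41504 - 5228)/(-14112 + 12100) = (4*√2594 - 5228)/(-2012) = (-5228 + 4*√2594)*(-1/2012) = 1307/503 - √2594/503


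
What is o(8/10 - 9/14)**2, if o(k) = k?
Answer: 121/4900 ≈ 0.024694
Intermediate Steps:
o(8/10 - 9/14)**2 = (8/10 - 9/14)**2 = (8*(1/10) - 9*1/14)**2 = (4/5 - 9/14)**2 = (11/70)**2 = 121/4900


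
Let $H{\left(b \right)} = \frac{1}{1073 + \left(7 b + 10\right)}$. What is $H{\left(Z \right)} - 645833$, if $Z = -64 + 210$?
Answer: $- \frac{1359478464}{2105} \approx -6.4583 \cdot 10^{5}$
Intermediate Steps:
$Z = 146$
$H{\left(b \right)} = \frac{1}{1083 + 7 b}$ ($H{\left(b \right)} = \frac{1}{1073 + \left(10 + 7 b\right)} = \frac{1}{1083 + 7 b}$)
$H{\left(Z \right)} - 645833 = \frac{1}{1083 + 7 \cdot 146} - 645833 = \frac{1}{1083 + 1022} - 645833 = \frac{1}{2105} - 645833 = - \frac{1359478464}{2105}$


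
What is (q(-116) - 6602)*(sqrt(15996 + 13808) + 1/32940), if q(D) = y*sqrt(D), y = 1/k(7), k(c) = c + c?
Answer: -(1 + 65880*sqrt(7451))*(46214 - I*sqrt(29))/230580 ≈ -1.1398e+6 + 132.81*I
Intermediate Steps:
k(c) = 2*c
y = 1/14 (y = 1/(2*7) = 1/14 ≈ 0.071429)
q(D) = sqrt(D)/14
(q(-116) - 6602)*(sqrt(15996 + 13808) + 1/32940) = (sqrt(-116)/14 - 6602)*(sqrt(15996 + 13808) + 1/32940) = ((2*I*sqrt(29))/14 - 6602)*(sqrt(29804) + 1/32940) = (I*sqrt(29)/7 - 6602)*(2*sqrt(7451) + 1/32940) = (-6602 + I*sqrt(29)/7)*(1/32940 + 2*sqrt(7451))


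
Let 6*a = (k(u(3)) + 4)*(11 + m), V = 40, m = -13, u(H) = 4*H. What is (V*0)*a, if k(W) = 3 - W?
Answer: 0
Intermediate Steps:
a = 5/3 (a = (((3 - 4*3) + 4)*(11 - 13))/6 = (((3 - 1*12) + 4)*(-2))/6 = (((3 - 12) + 4)*(-2))/6 = ((-9 + 4)*(-2))/6 = (-5*(-2))/6 = (1/6)*10 = 5/3 ≈ 1.6667)
(V*0)*a = (40*0)*(5/3) = 0*(5/3) = 0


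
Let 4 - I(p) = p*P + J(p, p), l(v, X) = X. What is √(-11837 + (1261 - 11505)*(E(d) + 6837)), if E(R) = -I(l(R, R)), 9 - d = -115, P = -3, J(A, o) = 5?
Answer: I*√66249541 ≈ 8139.4*I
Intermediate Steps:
d = 124 (d = 9 - 1*(-115) = 9 + 115 = 124)
I(p) = -1 + 3*p (I(p) = 4 - (p*(-3) + 5) = 4 - (-3*p + 5) = 4 - (5 - 3*p) = 4 + (-5 + 3*p) = -1 + 3*p)
E(R) = 1 - 3*R (E(R) = -(-1 + 3*R) = 1 - 3*R)
√(-11837 + (1261 - 11505)*(E(d) + 6837)) = √(-11837 + (1261 - 11505)*((1 - 3*124) + 6837)) = √(-11837 - 10244*((1 - 372) + 6837)) = √(-11837 - 10244*(-371 + 6837)) = √(-11837 - 10244*6466) = √(-11837 - 66237704) = √(-66249541) = I*√66249541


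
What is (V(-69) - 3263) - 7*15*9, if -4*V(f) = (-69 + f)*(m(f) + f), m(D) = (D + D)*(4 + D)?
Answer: 605753/2 ≈ 3.0288e+5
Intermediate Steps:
m(D) = 2*D*(4 + D) (m(D) = (2*D)*(4 + D) = 2*D*(4 + D))
V(f) = -(-69 + f)*(f + 2*f*(4 + f))/4 (V(f) = -(-69 + f)*(2*f*(4 + f) + f)/4 = -(-69 + f)*(f + 2*f*(4 + f))/4)
(V(-69) - 3263) - 7*15*9 = ((¼)*(-69)*(621 - 2*(-69)² + 129*(-69)) - 3263) - 7*15*9 = ((¼)*(-69)*(621 - 2*4761 - 8901) - 3263) - 105*9 = ((¼)*(-69)*(621 - 9522 - 8901) - 3263) - 945 = ((¼)*(-69)*(-17802) - 3263) - 945 = (614169/2 - 3263) - 945 = 607643/2 - 945 = 605753/2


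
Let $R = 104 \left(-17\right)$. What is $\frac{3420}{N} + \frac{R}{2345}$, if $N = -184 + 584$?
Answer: $\frac{73127}{9380} \approx 7.7961$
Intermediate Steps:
$R = -1768$
$N = 400$
$\frac{3420}{N} + \frac{R}{2345} = \frac{3420}{400} - \frac{1768}{2345} = 3420 \cdot \frac{1}{400} - \frac{1768}{2345} = \frac{171}{20} - \frac{1768}{2345} = \frac{73127}{9380}$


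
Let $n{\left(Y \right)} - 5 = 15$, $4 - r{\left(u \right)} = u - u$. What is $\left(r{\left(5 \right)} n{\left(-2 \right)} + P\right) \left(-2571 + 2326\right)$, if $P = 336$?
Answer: $-101920$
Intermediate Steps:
$r{\left(u \right)} = 4$ ($r{\left(u \right)} = 4 - \left(u - u\right) = 4 - 0 = 4 + 0 = 4$)
$n{\left(Y \right)} = 20$ ($n{\left(Y \right)} = 5 + 15 = 20$)
$\left(r{\left(5 \right)} n{\left(-2 \right)} + P\right) \left(-2571 + 2326\right) = \left(4 \cdot 20 + 336\right) \left(-2571 + 2326\right) = \left(80 + 336\right) \left(-245\right) = 416 \left(-245\right) = -101920$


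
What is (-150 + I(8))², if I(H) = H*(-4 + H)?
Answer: 13924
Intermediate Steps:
(-150 + I(8))² = (-150 + 8*(-4 + 8))² = (-150 + 8*4)² = (-150 + 32)² = (-118)² = 13924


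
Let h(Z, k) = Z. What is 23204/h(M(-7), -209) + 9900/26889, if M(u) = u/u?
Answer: 207980752/8963 ≈ 23204.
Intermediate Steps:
M(u) = 1
23204/h(M(-7), -209) + 9900/26889 = 23204/1 + 9900/26889 = 23204*1 + 9900*(1/26889) = 23204 + 3300/8963 = 207980752/8963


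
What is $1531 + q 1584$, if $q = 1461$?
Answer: $2315755$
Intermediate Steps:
$1531 + q 1584 = 1531 + 1461 \cdot 1584 = 1531 + 2314224 = 2315755$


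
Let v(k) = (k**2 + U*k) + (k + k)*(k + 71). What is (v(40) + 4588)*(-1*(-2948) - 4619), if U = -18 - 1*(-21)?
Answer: -25379148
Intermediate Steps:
U = 3 (U = -18 + 21 = 3)
v(k) = k**2 + 3*k + 2*k*(71 + k) (v(k) = (k**2 + 3*k) + (k + k)*(k + 71) = (k**2 + 3*k) + (2*k)*(71 + k) = (k**2 + 3*k) + 2*k*(71 + k) = k**2 + 3*k + 2*k*(71 + k))
(v(40) + 4588)*(-1*(-2948) - 4619) = (40*(145 + 3*40) + 4588)*(-1*(-2948) - 4619) = (40*(145 + 120) + 4588)*(2948 - 4619) = (40*265 + 4588)*(-1671) = (10600 + 4588)*(-1671) = 15188*(-1671) = -25379148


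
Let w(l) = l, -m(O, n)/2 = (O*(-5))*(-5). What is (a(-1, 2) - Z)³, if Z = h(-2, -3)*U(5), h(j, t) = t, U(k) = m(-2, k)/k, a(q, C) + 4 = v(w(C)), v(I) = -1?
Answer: 166375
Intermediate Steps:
m(O, n) = -50*O (m(O, n) = -2*O*(-5)*(-5) = -2*(-5*O)*(-5) = -50*O)
a(q, C) = -5 (a(q, C) = -4 - 1 = -5)
U(k) = 100/k (U(k) = (-50*(-2))/k = 100/k)
Z = -60 (Z = -300/5 = -3*20 = -60)
(a(-1, 2) - Z)³ = (-5 - 1*(-60))³ = (-5 + 60)³ = 55³ = 166375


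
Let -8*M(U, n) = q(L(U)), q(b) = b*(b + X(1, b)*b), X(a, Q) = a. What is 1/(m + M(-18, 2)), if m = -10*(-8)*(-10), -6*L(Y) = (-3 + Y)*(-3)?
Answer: -16/13241 ≈ -0.0012084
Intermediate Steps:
L(Y) = -3/2 + Y/2 (L(Y) = -(-3 + Y)*(-3)/6 = -(9 - 3*Y)/6 = -3/2 + Y/2)
q(b) = 2*b² (q(b) = b*(b + 1*b) = b*(b + b) = b*(2*b) = 2*b²)
M(U, n) = -(-3/2 + U/2)²/4
m = -800 (m = 80*(-10) = -800)
1/(m + M(-18, 2)) = 1/(-800 - (-3 - 18)²/16) = 1/(-800 - 1/16*(-21)²) = 1/(-800 - 1/16*441) = 1/(-800 - 441/16) = 1/(-13241/16) = -16/13241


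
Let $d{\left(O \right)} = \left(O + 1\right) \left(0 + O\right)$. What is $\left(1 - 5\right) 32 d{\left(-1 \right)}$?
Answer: $0$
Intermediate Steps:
$d{\left(O \right)} = O \left(1 + O\right)$ ($d{\left(O \right)} = \left(1 + O\right) O = O \left(1 + O\right)$)
$\left(1 - 5\right) 32 d{\left(-1 \right)} = \left(1 - 5\right) 32 \left(- (1 - 1)\right) = \left(1 - 5\right) 32 \left(\left(-1\right) 0\right) = \left(-4\right) 32 \cdot 0 = \left(-128\right) 0 = 0$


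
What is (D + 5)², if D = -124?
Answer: 14161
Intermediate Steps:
(D + 5)² = (-124 + 5)² = (-119)² = 14161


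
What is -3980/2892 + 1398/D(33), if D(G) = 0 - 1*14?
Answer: -512342/5061 ≈ -101.23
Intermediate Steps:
D(G) = -14 (D(G) = 0 - 14 = -14)
-3980/2892 + 1398/D(33) = -3980/2892 + 1398/(-14) = -3980*1/2892 + 1398*(-1/14) = -995/723 - 699/7 = -512342/5061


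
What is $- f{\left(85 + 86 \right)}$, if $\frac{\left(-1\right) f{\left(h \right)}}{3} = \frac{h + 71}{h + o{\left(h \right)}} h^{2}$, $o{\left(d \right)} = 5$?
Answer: $\frac{964953}{8} \approx 1.2062 \cdot 10^{5}$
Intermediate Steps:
$f{\left(h \right)} = - \frac{3 h^{2} \left(71 + h\right)}{5 + h}$ ($f{\left(h \right)} = - 3 \frac{h + 71}{h + 5} h^{2} = - 3 \frac{71 + h}{5 + h} h^{2} = - 3 \frac{h^{2} \left(71 + h\right)}{5 + h} = - \frac{3 h^{2} \left(71 + h\right)}{5 + h}$)
$- f{\left(85 + 86 \right)} = - \frac{3 \left(85 + 86\right)^{2} \left(-71 - \left(85 + 86\right)\right)}{5 + \left(85 + 86\right)} = - \frac{3 \cdot 171^{2} \left(-71 - 171\right)}{5 + 171} = - \frac{3 \cdot 29241 \left(-71 - 171\right)}{176} = - \frac{3 \cdot 29241 \left(-242\right)}{176} = \left(-1\right) \left(- \frac{964953}{8}\right) = \frac{964953}{8}$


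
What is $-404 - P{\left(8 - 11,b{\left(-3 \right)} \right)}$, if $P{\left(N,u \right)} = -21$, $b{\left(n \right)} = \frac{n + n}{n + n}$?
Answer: $-383$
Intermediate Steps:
$b{\left(n \right)} = 1$ ($b{\left(n \right)} = \frac{2 n}{2 n} = 2 n \frac{1}{2 n} = 1$)
$-404 - P{\left(8 - 11,b{\left(-3 \right)} \right)} = -404 - -21 = -404 + 21 = -383$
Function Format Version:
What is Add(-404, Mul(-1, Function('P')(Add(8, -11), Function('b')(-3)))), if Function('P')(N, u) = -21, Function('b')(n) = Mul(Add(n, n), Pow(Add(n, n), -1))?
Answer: -383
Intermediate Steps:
Function('b')(n) = 1 (Function('b')(n) = Mul(Mul(2, n), Pow(Mul(2, n), -1)) = Mul(Mul(2, n), Mul(Rational(1, 2), Pow(n, -1))) = 1)
Add(-404, Mul(-1, Function('P')(Add(8, -11), Function('b')(-3)))) = Add(-404, Mul(-1, -21)) = Add(-404, 21) = -383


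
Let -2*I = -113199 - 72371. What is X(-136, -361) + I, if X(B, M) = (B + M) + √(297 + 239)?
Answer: 92288 + 2*√134 ≈ 92311.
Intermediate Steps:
X(B, M) = B + M + 2*√134 (X(B, M) = (B + M) + √536 = (B + M) + 2*√134 = B + M + 2*√134)
I = 92785 (I = -(-113199 - 72371)/2 = -½*(-185570) = 92785)
X(-136, -361) + I = (-136 - 361 + 2*√134) + 92785 = (-497 + 2*√134) + 92785 = 92288 + 2*√134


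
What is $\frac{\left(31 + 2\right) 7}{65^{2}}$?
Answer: $\frac{231}{4225} \approx 0.054675$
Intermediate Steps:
$\frac{\left(31 + 2\right) 7}{65^{2}} = \frac{33 \cdot 7}{4225} = 231 \cdot \frac{1}{4225} = \frac{231}{4225}$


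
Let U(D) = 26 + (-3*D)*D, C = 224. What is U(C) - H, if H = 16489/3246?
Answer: -488545981/3246 ≈ -1.5051e+5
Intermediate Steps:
U(D) = 26 - 3*D²
H = 16489/3246 (H = 16489*(1/3246) = 16489/3246 ≈ 5.0798)
U(C) - H = (26 - 3*224²) - 1*16489/3246 = (26 - 3*50176) - 16489/3246 = (26 - 150528) - 16489/3246 = -150502 - 16489/3246 = -488545981/3246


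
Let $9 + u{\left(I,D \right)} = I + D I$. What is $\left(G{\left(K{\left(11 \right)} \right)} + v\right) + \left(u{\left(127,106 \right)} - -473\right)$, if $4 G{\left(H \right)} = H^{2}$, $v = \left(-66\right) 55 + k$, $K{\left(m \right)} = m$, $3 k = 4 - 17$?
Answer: $\frac{125387}{12} \approx 10449.0$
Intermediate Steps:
$k = - \frac{13}{3}$ ($k = \frac{4 - 17}{3} = \frac{1}{3} \left(-13\right) = - \frac{13}{3} \approx -4.3333$)
$u{\left(I,D \right)} = -9 + I + D I$ ($u{\left(I,D \right)} = -9 + \left(I + D I\right) = -9 + I + D I$)
$v = - \frac{10903}{3}$ ($v = \left(-66\right) 55 - \frac{13}{3} = -3630 - \frac{13}{3} = - \frac{10903}{3} \approx -3634.3$)
$G{\left(H \right)} = \frac{H^{2}}{4}$
$\left(G{\left(K{\left(11 \right)} \right)} + v\right) + \left(u{\left(127,106 \right)} - -473\right) = \left(\frac{11^{2}}{4} - \frac{10903}{3}\right) + \left(\left(-9 + 127 + 106 \cdot 127\right) - -473\right) = \left(\frac{1}{4} \cdot 121 - \frac{10903}{3}\right) + \left(\left(-9 + 127 + 13462\right) + 473\right) = \left(\frac{121}{4} - \frac{10903}{3}\right) + \left(13580 + 473\right) = - \frac{43249}{12} + 14053 = \frac{125387}{12}$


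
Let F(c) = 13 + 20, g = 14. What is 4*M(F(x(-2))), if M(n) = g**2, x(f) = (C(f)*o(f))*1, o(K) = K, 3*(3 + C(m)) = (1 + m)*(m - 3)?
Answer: 784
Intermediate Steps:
C(m) = -3 + (1 + m)*(-3 + m)/3 (C(m) = -3 + ((1 + m)*(m - 3))/3 = -3 + ((1 + m)*(-3 + m))/3 = -3 + (1 + m)*(-3 + m)/3)
x(f) = f*(-4 - 2*f/3 + f**2/3) (x(f) = ((-4 - 2*f/3 + f**2/3)*f)*1 = (f*(-4 - 2*f/3 + f**2/3))*1 = f*(-4 - 2*f/3 + f**2/3))
F(c) = 33
M(n) = 196 (M(n) = 14**2 = 196)
4*M(F(x(-2))) = 4*196 = 784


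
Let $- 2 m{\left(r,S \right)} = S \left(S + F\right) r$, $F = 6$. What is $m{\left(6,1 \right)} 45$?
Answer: $-945$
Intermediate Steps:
$m{\left(r,S \right)} = - \frac{S r \left(6 + S\right)}{2}$ ($m{\left(r,S \right)} = - \frac{S \left(S + 6\right) r}{2} = - \frac{S \left(6 + S\right) r}{2} = - \frac{S r \left(6 + S\right)}{2}$)
$m{\left(6,1 \right)} 45 = \left(- \frac{1}{2}\right) 1 \cdot 6 \left(6 + 1\right) 45 = \left(- \frac{1}{2}\right) 1 \cdot 6 \cdot 7 \cdot 45 = \left(-21\right) 45 = -945$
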